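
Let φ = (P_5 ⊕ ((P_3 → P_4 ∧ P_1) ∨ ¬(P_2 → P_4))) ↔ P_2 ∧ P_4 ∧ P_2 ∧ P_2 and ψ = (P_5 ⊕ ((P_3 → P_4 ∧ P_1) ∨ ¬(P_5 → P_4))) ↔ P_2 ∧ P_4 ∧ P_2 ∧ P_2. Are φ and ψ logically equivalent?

not equivalent

P_1 | P_2 | P_3 | P_4 | P_5 || φ | ψ
 T  |  T  |  T  |  T  |  T  || F | F
 T  |  T  |  T  |  T  |  F  || T | T
 T  |  T  |  T  |  F  |  T  || T | T
 T  |  T  |  T  |  F  |  F  || F | T
 T  |  T  |  F  |  T  |  T  || F | F
 T  |  T  |  F  |  T  |  F  || T | T
 T  |  T  |  F  |  F  |  T  || T | T
 T  |  T  |  F  |  F  |  F  || F | F
 T  |  F  |  T  |  T  |  T  || T | T
 T  |  F  |  T  |  T  |  F  || F | F
 T  |  F  |  T  |  F  |  T  || F | T
 T  |  F  |  T  |  F  |  F  || T | T
 T  |  F  |  F  |  T  |  T  || T | T
 T  |  F  |  F  |  T  |  F  || F | F
 T  |  F  |  F  |  F  |  T  || T | T
 T  |  F  |  F  |  F  |  F  || F | F
 F  |  T  |  T  |  T  |  T  || T | T
 F  |  T  |  T  |  T  |  F  || F | F
 F  |  T  |  T  |  F  |  T  || T | T
 F  |  T  |  T  |  F  |  F  || F | T
 F  |  T  |  F  |  T  |  T  || F | F
 F  |  T  |  F  |  T  |  F  || T | T
 F  |  T  |  F  |  F  |  T  || T | T
 F  |  T  |  F  |  F  |  F  || F | F
 F  |  F  |  T  |  T  |  T  || F | F
 F  |  F  |  T  |  T  |  F  || T | T
 F  |  F  |  T  |  F  |  T  || F | T
 F  |  F  |  T  |  F  |  F  || T | T
 F  |  F  |  F  |  T  |  T  || T | T
 F  |  F  |  F  |  T  |  F  || F | F
 F  |  F  |  F  |  F  |  T  || T | T
 F  |  F  |  F  |  F  |  F  || F | F
The columns differ at P_1=T, P_2=T, P_3=T, P_4=F, P_5=F (φ=F, ψ=T), so they are not equivalent.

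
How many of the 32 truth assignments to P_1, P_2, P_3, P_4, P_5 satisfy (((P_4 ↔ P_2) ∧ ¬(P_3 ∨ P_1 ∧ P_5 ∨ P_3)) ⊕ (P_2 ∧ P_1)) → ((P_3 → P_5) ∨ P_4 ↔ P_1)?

P_1 | P_2 | P_3 | P_4 | P_5 | φ
--- | --- | --- | --- | --- | -
 0  |  0  |  0  |  0  |  0  | 0
 0  |  0  |  0  |  0  |  1  | 0
 0  |  0  |  0  |  1  |  0  | 1
 0  |  0  |  0  |  1  |  1  | 1
 0  |  0  |  1  |  0  |  0  | 1
 0  |  0  |  1  |  0  |  1  | 1
 0  |  0  |  1  |  1  |  0  | 1
 0  |  0  |  1  |  1  |  1  | 1
 0  |  1  |  0  |  0  |  0  | 1
 0  |  1  |  0  |  0  |  1  | 1
 0  |  1  |  0  |  1  |  0  | 0
 0  |  1  |  0  |  1  |  1  | 0
 0  |  1  |  1  |  0  |  0  | 1
 0  |  1  |  1  |  0  |  1  | 1
 0  |  1  |  1  |  1  |  0  | 1
 0  |  1  |  1  |  1  |  1  | 1
 1  |  0  |  0  |  0  |  0  | 1
 1  |  0  |  0  |  0  |  1  | 1
 1  |  0  |  0  |  1  |  0  | 1
 1  |  0  |  0  |  1  |  1  | 1
 1  |  0  |  1  |  0  |  0  | 1
 1  |  0  |  1  |  0  |  1  | 1
 1  |  0  |  1  |  1  |  0  | 1
 1  |  0  |  1  |  1  |  1  | 1
 1  |  1  |  0  |  0  |  0  | 1
 1  |  1  |  0  |  0  |  1  | 1
 1  |  1  |  0  |  1  |  0  | 1
 1  |  1  |  0  |  1  |  1  | 1
 1  |  1  |  1  |  0  |  0  | 0
 1  |  1  |  1  |  0  |  1  | 1
 1  |  1  |  1  |  1  |  0  | 1
 1  |  1  |  1  |  1  |  1  | 1
The formula is true on 27 of the 32 rows.

27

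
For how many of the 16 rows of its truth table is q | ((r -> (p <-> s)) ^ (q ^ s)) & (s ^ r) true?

9

  p      q      r      s    |    φ  
 True   True   True   True  |   True
 True   True   True  False  |   True
 True   True  False   True  |   True
 True   True  False  False  |   True
 True  False   True   True  |  False
 True  False   True  False  |  False
 True  False  False   True  |  False
 True  False  False  False  |  False
False   True   True   True  |   True
False   True   True  False  |   True
False   True  False   True  |   True
False   True  False  False  |   True
False  False   True   True  |  False
False  False   True  False  |   True
False  False  False   True  |  False
False  False  False  False  |  False
The formula is true on 9 of the 16 rows.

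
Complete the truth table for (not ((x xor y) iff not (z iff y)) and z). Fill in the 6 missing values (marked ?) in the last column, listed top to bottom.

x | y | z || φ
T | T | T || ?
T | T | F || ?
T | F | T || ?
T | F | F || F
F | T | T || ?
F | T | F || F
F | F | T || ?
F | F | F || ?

Row x=T, y=T, z=T: not ((x xor y) iff not (z iff y)) = F, so the formula = F.
Row x=T, y=T, z=F: not ((x xor y) iff not (z iff y)) = T, so the formula = F.
Row x=T, y=F, z=T: not ((x xor y) iff not (z iff y)) = F, so the formula = F.
Row x=F, y=T, z=T: not ((x xor y) iff not (z iff y)) = T, so the formula = T.
Row x=F, y=F, z=T: not ((x xor y) iff not (z iff y)) = T, so the formula = T.
Row x=F, y=F, z=F: not ((x xor y) iff not (z iff y)) = F, so the formula = F.

F, F, F, T, T, F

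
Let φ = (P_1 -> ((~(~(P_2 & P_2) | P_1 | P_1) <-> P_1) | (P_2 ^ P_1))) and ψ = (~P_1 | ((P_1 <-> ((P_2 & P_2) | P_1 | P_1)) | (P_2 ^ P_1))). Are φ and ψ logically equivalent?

not equivalent

P_1 | P_2 | φ | ψ
--- | --- | - | -
 F  |  F  | T | T
 F  |  T  | T | T
 T  |  F  | T | T
 T  |  T  | F | T
The columns differ at P_1=T, P_2=T (φ=F, ψ=T), so they are not equivalent.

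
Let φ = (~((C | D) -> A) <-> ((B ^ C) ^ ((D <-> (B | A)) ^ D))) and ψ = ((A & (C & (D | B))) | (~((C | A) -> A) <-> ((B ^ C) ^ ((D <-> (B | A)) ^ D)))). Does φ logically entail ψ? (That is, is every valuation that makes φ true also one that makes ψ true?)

no

A | B | C | D | φ | ψ
- | - | - | - | - | -
T | T | T | T | T | T
T | T | T | F | T | T
T | T | F | T | F | F
T | T | F | F | F | F
T | F | T | T | F | T
T | F | T | F | F | F
T | F | F | T | T | T
T | F | F | F | T | T
F | T | T | T | F | F
F | T | T | F | F | F
F | T | F | T | T | F
F | T | F | F | F | F
F | F | T | T | F | F
F | F | T | F | F | F
F | F | F | T | T | F
F | F | F | F | F | F
At A=F, B=T, C=F, D=T we have φ true but ψ false, so φ does not entail ψ.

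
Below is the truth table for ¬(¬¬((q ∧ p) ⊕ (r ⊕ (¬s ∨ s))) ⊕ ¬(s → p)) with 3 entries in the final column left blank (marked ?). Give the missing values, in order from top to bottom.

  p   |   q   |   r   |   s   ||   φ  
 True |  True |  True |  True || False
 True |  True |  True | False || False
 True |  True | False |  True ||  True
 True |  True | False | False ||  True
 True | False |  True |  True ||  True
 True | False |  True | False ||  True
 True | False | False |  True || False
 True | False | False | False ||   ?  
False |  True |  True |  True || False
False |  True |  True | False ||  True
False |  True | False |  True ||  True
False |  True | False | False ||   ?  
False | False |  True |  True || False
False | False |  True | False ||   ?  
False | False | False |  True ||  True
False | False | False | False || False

False, False, True

Row p=True, q=False, r=False, s=False: ¬¬((q ∧ p) ⊕ (r ⊕ (¬s ∨ s))) = True, ¬(s → p) = False, (¬¬((q ∧ p) ⊕ (r ⊕ (¬s ∨ s))) ⊕ ¬(s → p)) = True, so the formula = False.
Row p=False, q=True, r=False, s=False: ¬¬((q ∧ p) ⊕ (r ⊕ (¬s ∨ s))) = True, ¬(s → p) = False, (¬¬((q ∧ p) ⊕ (r ⊕ (¬s ∨ s))) ⊕ ¬(s → p)) = True, so the formula = False.
Row p=False, q=False, r=True, s=False: ¬¬((q ∧ p) ⊕ (r ⊕ (¬s ∨ s))) = False, ¬(s → p) = False, (¬¬((q ∧ p) ⊕ (r ⊕ (¬s ∨ s))) ⊕ ¬(s → p)) = False, so the formula = True.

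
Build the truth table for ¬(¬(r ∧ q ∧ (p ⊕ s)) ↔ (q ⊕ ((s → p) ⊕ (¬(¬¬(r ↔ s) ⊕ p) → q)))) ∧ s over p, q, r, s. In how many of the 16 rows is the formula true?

3

p  q  r  s  |  φ
T  T  T  T  |  F
T  T  T  F  |  F
T  T  F  T  |  F
T  T  F  F  |  F
T  F  T  T  |  F
T  F  T  F  |  F
T  F  F  T  |  T
T  F  F  F  |  F
F  T  T  T  |  F
F  T  T  F  |  F
F  T  F  T  |  T
F  T  F  F  |  F
F  F  T  T  |  F
F  F  T  F  |  F
F  F  F  T  |  T
F  F  F  F  |  F
The formula is true on 3 of the 16 rows.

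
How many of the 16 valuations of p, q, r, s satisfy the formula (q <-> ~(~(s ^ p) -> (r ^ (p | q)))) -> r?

13

  p      q      r      s    |    φ  
 True   True   True   True  |   True
 True   True   True  False  |   True
 True   True  False   True  |   True
 True   True  False  False  |   True
 True  False   True   True  |   True
 True  False   True  False  |   True
 True  False  False   True  |  False
 True  False  False  False  |  False
False   True   True   True  |   True
False   True   True  False  |   True
False   True  False   True  |   True
False   True  False  False  |   True
False  False   True   True  |   True
False  False   True  False  |   True
False  False  False   True  |  False
False  False  False  False  |   True
The formula is true on 13 of the 16 rows.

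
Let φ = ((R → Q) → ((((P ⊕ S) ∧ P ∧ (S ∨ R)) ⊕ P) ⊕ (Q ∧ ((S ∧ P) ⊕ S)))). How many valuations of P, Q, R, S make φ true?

11

  P   |   Q   |   R   |   S   ||   φ  
 True |  True |  True |  True ||  True
 True |  True |  True | False || False
 True |  True | False |  True ||  True
 True |  True | False | False ||  True
 True | False |  True |  True ||  True
 True | False |  True | False ||  True
 True | False | False |  True ||  True
 True | False | False | False ||  True
False |  True |  True |  True ||  True
False |  True |  True | False || False
False |  True | False |  True ||  True
False |  True | False | False || False
False | False |  True |  True ||  True
False | False |  True | False ||  True
False | False | False |  True || False
False | False | False | False || False
The formula is true on 11 of the 16 rows.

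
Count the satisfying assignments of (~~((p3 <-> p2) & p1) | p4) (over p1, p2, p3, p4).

p1  p2  p3  p4     (~~((p3 <-> p2) & p1) | p4)
F   F   F   F                   F             
F   F   F   T                   T             
F   F   T   F                   F             
F   F   T   T                   T             
F   T   F   F                   F             
F   T   F   T                   T             
F   T   T   F                   F             
F   T   T   T                   T             
T   F   F   F                   T             
T   F   F   T                   T             
T   F   T   F                   F             
T   F   T   T                   T             
T   T   F   F                   F             
T   T   F   T                   T             
T   T   T   F                   T             
T   T   T   T                   T             
The formula is true on 10 of the 16 rows.

10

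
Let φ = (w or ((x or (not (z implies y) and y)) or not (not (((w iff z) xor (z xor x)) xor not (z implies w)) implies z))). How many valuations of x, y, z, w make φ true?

x | y | z | w | φ
- | - | - | - | -
0 | 0 | 0 | 0 | 0
0 | 0 | 0 | 1 | 1
0 | 0 | 1 | 0 | 0
0 | 0 | 1 | 1 | 1
0 | 1 | 0 | 0 | 0
0 | 1 | 0 | 1 | 1
0 | 1 | 1 | 0 | 0
0 | 1 | 1 | 1 | 1
1 | 0 | 0 | 0 | 1
1 | 0 | 0 | 1 | 1
1 | 0 | 1 | 0 | 1
1 | 0 | 1 | 1 | 1
1 | 1 | 0 | 0 | 1
1 | 1 | 0 | 1 | 1
1 | 1 | 1 | 0 | 1
1 | 1 | 1 | 1 | 1
The formula is true on 12 of the 16 rows.

12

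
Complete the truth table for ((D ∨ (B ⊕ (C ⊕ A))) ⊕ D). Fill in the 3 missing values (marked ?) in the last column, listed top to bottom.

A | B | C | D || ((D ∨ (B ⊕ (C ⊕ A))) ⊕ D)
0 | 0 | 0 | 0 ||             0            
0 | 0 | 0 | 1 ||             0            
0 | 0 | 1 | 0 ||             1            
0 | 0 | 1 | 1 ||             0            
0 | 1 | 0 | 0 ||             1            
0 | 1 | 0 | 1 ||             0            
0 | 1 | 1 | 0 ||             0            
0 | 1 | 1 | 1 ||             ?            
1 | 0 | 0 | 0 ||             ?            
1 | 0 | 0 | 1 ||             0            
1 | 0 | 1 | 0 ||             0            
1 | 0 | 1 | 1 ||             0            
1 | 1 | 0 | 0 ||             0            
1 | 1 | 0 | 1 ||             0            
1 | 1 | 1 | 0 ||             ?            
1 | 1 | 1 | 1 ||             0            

Row A=0, B=1, C=1, D=1: (D ∨ (B ⊕ (C ⊕ A))) = 1, so ((D ∨ (B ⊕ (C ⊕ A))) ⊕ D) = 0.
Row A=1, B=0, C=0, D=0: (D ∨ (B ⊕ (C ⊕ A))) = 1, so ((D ∨ (B ⊕ (C ⊕ A))) ⊕ D) = 1.
Row A=1, B=1, C=1, D=0: (D ∨ (B ⊕ (C ⊕ A))) = 1, so ((D ∨ (B ⊕ (C ⊕ A))) ⊕ D) = 1.

0, 1, 1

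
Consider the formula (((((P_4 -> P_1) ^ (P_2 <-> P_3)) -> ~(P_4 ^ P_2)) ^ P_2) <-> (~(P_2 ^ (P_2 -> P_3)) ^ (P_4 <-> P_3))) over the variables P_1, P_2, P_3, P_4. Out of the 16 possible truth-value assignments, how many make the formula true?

 P_1  |  P_2  |  P_3  |  P_4  || (P_4 -> P_1) | (P_2 <-> P_3) | (P_4 ^ P_2) | ~(P_4 ^ P_2) | (P_2 -> P_3) | (P_2 ^ (P_2 -> P_3)) | ~(P_2 ^ (P_2 -> P_3)) | (P_4 <-> P_3) |   φ  
 True |  True |  True |  True ||     True     |      True     |    False    |     True     |     True     |        False         |          True         |      True     |  True
 True |  True |  True | False ||     True     |      True     |     True    |    False     |     True     |        False         |          True         |     False     | False
 True |  True | False |  True ||     True     |     False     |    False    |     True     |    False     |         True         |         False         |     False     |  True
 True |  True | False | False ||     True     |     False     |     True    |    False     |    False     |         True         |         False         |      True     |  True
 True | False |  True |  True ||     True     |     False     |     True    |    False     |     True     |         True         |         False         |      True     | False
 True | False |  True | False ||     True     |     False     |    False    |     True     |     True     |         True         |         False         |     False     | False
 True | False | False |  True ||     True     |      True     |     True    |    False     |     True     |         True         |         False         |     False     | False
 True | False | False | False ||     True     |      True     |    False    |     True     |     True     |         True         |         False         |      True     |  True
False |  True |  True |  True ||    False     |      True     |    False    |     True     |     True     |        False         |          True         |      True     |  True
False |  True |  True | False ||     True     |      True     |     True    |    False     |     True     |        False         |          True         |     False     | False
False |  True | False |  True ||    False     |     False     |    False    |     True     |    False     |         True         |         False         |     False     |  True
False |  True | False | False ||     True     |     False     |     True    |    False     |    False     |         True         |         False         |      True     |  True
False | False |  True |  True ||    False     |     False     |     True    |    False     |     True     |         True         |         False         |      True     |  True
False | False |  True | False ||     True     |     False     |    False    |     True     |     True     |         True         |         False         |     False     | False
False | False | False |  True ||    False     |      True     |     True    |    False     |     True     |         True         |         False         |     False     |  True
False | False | False | False ||     True     |      True     |    False    |     True     |     True     |         True         |         False         |      True     |  True
The formula is true on 10 of the 16 rows.

10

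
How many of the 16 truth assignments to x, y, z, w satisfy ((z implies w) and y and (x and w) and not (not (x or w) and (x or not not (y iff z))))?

x  y  z  w  |  φ
T  T  T  T  |  T
T  T  T  F  |  F
T  T  F  T  |  T
T  T  F  F  |  F
T  F  T  T  |  F
T  F  T  F  |  F
T  F  F  T  |  F
T  F  F  F  |  F
F  T  T  T  |  F
F  T  T  F  |  F
F  T  F  T  |  F
F  T  F  F  |  F
F  F  T  T  |  F
F  F  T  F  |  F
F  F  F  T  |  F
F  F  F  F  |  F
The formula is true on 2 of the 16 rows.

2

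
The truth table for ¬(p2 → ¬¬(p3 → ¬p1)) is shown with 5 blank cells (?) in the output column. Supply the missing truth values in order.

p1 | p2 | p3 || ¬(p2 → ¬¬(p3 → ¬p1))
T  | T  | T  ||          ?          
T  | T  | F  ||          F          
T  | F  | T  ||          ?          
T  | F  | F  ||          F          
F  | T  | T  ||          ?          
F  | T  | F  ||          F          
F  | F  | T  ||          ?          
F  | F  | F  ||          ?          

T, F, F, F, F

Row p1=T, p2=T, p3=T: ¬¬(p3 → ¬p1) = F, (p2 → ¬¬(p3 → ¬p1)) = F, so ¬(p2 → ¬¬(p3 → ¬p1)) = T.
Row p1=T, p2=F, p3=T: ¬¬(p3 → ¬p1) = F, (p2 → ¬¬(p3 → ¬p1)) = T, so ¬(p2 → ¬¬(p3 → ¬p1)) = F.
Row p1=F, p2=T, p3=T: ¬¬(p3 → ¬p1) = T, (p2 → ¬¬(p3 → ¬p1)) = T, so ¬(p2 → ¬¬(p3 → ¬p1)) = F.
Row p1=F, p2=F, p3=T: ¬¬(p3 → ¬p1) = T, (p2 → ¬¬(p3 → ¬p1)) = T, so ¬(p2 → ¬¬(p3 → ¬p1)) = F.
Row p1=F, p2=F, p3=F: ¬¬(p3 → ¬p1) = T, (p2 → ¬¬(p3 → ¬p1)) = T, so ¬(p2 → ¬¬(p3 → ¬p1)) = F.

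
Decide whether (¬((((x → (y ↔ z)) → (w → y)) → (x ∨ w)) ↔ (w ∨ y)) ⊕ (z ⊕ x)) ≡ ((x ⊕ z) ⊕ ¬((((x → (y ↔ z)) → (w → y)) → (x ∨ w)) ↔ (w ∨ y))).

equivalent

x | y | z | w || φ | ψ
T | T | T | T || F | F
T | T | T | F || F | F
T | T | F | T || T | T
T | T | F | F || T | T
T | F | T | T || F | F
T | F | T | F || T | T
T | F | F | T || T | T
T | F | F | F || F | F
F | T | T | T || T | T
F | T | T | F || F | F
F | T | F | T || F | F
F | T | F | F || T | T
F | F | T | T || T | T
F | F | T | F || T | T
F | F | F | T || F | F
F | F | F | F || F | F
The columns for φ and ψ agree on every row, so they are logically equivalent.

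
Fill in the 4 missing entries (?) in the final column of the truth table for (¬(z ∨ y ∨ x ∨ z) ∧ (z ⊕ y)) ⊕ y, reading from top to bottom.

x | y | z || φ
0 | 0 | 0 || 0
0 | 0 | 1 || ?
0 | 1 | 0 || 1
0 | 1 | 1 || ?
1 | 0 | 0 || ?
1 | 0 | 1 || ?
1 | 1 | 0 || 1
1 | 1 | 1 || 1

0, 1, 0, 0

Row x=0, y=0, z=1: (¬(z ∨ y ∨ x ∨ z) ∧ (z ⊕ y)) = 0, so the formula = 0.
Row x=0, y=1, z=1: (¬(z ∨ y ∨ x ∨ z) ∧ (z ⊕ y)) = 0, so the formula = 1.
Row x=1, y=0, z=0: (¬(z ∨ y ∨ x ∨ z) ∧ (z ⊕ y)) = 0, so the formula = 0.
Row x=1, y=0, z=1: (¬(z ∨ y ∨ x ∨ z) ∧ (z ⊕ y)) = 0, so the formula = 0.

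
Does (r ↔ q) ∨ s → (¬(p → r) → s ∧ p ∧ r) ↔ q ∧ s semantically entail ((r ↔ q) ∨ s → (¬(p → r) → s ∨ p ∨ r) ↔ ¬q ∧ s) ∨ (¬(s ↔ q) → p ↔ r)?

p | q | r | s | φ | ψ
- | - | - | - | - | -
F | F | F | F | F | F
F | F | F | T | F | T
F | F | T | F | F | T
F | F | T | T | F | T
F | T | F | F | F | T
F | T | F | T | T | F
F | T | T | F | F | F
F | T | T | T | T | T
T | F | F | F | T | F
T | F | F | T | T | T
T | F | T | F | F | T
T | F | T | T | F | T
T | T | F | F | F | F
T | T | F | T | F | F
T | T | T | F | F | T
T | T | T | T | T | T
At p=F, q=T, r=F, s=T we have φ true but ψ false, so φ does not entail ψ.

no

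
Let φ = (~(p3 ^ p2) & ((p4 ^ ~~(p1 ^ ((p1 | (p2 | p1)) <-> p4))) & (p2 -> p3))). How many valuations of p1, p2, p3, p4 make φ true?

p1  p2  p3  p4  |  φ
T   T   T   T   |  T
T   T   T   F   |  T
T   T   F   T   |  F
T   T   F   F   |  F
T   F   T   T   |  F
T   F   T   F   |  F
T   F   F   T   |  T
T   F   F   F   |  T
F   T   T   T   |  F
F   T   T   F   |  F
F   T   F   T   |  F
F   T   F   F   |  F
F   F   T   T   |  F
F   F   T   F   |  F
F   F   F   T   |  T
F   F   F   F   |  T
The formula is true on 6 of the 16 rows.

6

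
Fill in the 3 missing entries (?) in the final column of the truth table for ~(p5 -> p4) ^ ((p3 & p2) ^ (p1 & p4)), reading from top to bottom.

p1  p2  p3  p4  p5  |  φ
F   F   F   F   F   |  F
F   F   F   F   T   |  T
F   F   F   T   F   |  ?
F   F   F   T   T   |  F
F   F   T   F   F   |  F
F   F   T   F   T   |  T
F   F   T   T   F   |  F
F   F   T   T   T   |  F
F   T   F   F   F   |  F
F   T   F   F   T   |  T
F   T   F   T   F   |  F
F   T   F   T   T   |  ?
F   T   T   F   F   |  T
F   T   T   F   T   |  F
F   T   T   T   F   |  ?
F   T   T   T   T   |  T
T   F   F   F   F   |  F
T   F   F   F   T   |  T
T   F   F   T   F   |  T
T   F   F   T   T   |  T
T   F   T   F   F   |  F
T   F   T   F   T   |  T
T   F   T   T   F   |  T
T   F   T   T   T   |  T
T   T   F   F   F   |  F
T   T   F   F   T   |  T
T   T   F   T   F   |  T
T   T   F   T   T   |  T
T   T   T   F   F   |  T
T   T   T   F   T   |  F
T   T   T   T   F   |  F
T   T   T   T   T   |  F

F, F, T

Row p1=F, p2=F, p3=F, p4=T, p5=F: ~(p5 -> p4) = F, ((p3 & p2) ^ (p1 & p4)) = F, so the formula = F.
Row p1=F, p2=T, p3=F, p4=T, p5=T: ~(p5 -> p4) = F, ((p3 & p2) ^ (p1 & p4)) = F, so the formula = F.
Row p1=F, p2=T, p3=T, p4=T, p5=F: ~(p5 -> p4) = F, ((p3 & p2) ^ (p1 & p4)) = T, so the formula = T.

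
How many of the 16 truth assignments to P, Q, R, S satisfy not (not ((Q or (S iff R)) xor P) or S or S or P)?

3

P | Q | R | S || φ
T | T | T | T || F
T | T | T | F || F
T | T | F | T || F
T | T | F | F || F
T | F | T | T || F
T | F | T | F || F
T | F | F | T || F
T | F | F | F || F
F | T | T | T || F
F | T | T | F || T
F | T | F | T || F
F | T | F | F || T
F | F | T | T || F
F | F | T | F || F
F | F | F | T || F
F | F | F | F || T
The formula is true on 3 of the 16 rows.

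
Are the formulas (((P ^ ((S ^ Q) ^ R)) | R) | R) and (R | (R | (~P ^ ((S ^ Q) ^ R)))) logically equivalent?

not equivalent

P  Q  R  S  |  φ  ψ
0  0  0  0  |  0  1
0  0  0  1  |  1  0
0  0  1  0  |  1  1
0  0  1  1  |  1  1
0  1  0  0  |  1  0
0  1  0  1  |  0  1
0  1  1  0  |  1  1
0  1  1  1  |  1  1
1  0  0  0  |  1  0
1  0  0  1  |  0  1
1  0  1  0  |  1  1
1  0  1  1  |  1  1
1  1  0  0  |  0  1
1  1  0  1  |  1  0
1  1  1  0  |  1  1
1  1  1  1  |  1  1
The columns differ at P=0, Q=0, R=0, S=0 (φ=0, ψ=1), so they are not equivalent.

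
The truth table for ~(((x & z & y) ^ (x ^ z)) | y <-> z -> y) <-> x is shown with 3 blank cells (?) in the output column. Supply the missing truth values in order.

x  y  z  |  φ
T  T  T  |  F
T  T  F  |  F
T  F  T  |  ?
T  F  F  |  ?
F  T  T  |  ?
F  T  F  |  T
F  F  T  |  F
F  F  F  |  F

F, F, T

Row x=T, y=F, z=T: ~(((x & z & y) ^ (x ^ z)) | y <-> z -> y) = F, so the formula = F.
Row x=T, y=F, z=F: ~(((x & z & y) ^ (x ^ z)) | y <-> z -> y) = F, so the formula = F.
Row x=F, y=T, z=T: ~(((x & z & y) ^ (x ^ z)) | y <-> z -> y) = F, so the formula = T.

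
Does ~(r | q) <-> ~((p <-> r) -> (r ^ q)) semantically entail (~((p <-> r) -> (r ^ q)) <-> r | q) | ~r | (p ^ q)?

p | q | r || φ | ψ
0 | 0 | 0 || 1 | 1
0 | 0 | 1 || 1 | 0
0 | 1 | 0 || 1 | 1
0 | 1 | 1 || 1 | 1
1 | 0 | 0 || 0 | 1
1 | 0 | 1 || 1 | 1
1 | 1 | 0 || 1 | 1
1 | 1 | 1 || 0 | 1
At p=0, q=0, r=1 we have φ true but ψ false, so φ does not entail ψ.

no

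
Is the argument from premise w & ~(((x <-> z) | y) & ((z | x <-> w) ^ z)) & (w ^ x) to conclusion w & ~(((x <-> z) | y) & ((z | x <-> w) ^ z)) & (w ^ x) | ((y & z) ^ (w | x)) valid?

x | y | z | w || φ | ψ
T | T | T | T || F | F
T | T | T | F || F | F
T | T | F | T || F | T
T | T | F | F || F | T
T | F | T | T || F | T
T | F | T | F || F | T
T | F | F | T || F | T
T | F | F | F || F | T
F | T | T | T || T | T
F | T | T | F || F | T
F | T | F | T || T | T
F | T | F | F || F | F
F | F | T | T || T | T
F | F | T | F || F | F
F | F | F | T || T | T
F | F | F | F || F | F
In every row where φ is true, ψ is also true, so φ ⊨ ψ.

yes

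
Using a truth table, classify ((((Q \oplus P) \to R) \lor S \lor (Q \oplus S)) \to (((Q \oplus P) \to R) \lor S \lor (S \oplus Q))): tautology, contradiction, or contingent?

P | Q | R | S || (Q \oplus P) | ((Q \oplus P) \to R) | (Q \oplus S) | (S \oplus Q) | φ
T | T | T | T ||      F       |          T           |      F       |      F       | T
T | T | T | F ||      F       |          T           |      T       |      T       | T
T | T | F | T ||      F       |          T           |      F       |      F       | T
T | T | F | F ||      F       |          T           |      T       |      T       | T
T | F | T | T ||      T       |          T           |      T       |      T       | T
T | F | T | F ||      T       |          T           |      F       |      F       | T
T | F | F | T ||      T       |          F           |      T       |      T       | T
T | F | F | F ||      T       |          F           |      F       |      F       | T
F | T | T | T ||      T       |          T           |      F       |      F       | T
F | T | T | F ||      T       |          T           |      T       |      T       | T
F | T | F | T ||      T       |          F           |      F       |      F       | T
F | T | F | F ||      T       |          F           |      T       |      T       | T
F | F | T | T ||      F       |          T           |      T       |      T       | T
F | F | T | F ||      F       |          T           |      F       |      F       | T
F | F | F | T ||      F       |          T           |      T       |      T       | T
F | F | F | F ||      F       |          T           |      F       |      F       | T
Every row is T, so the formula is a tautology.

tautology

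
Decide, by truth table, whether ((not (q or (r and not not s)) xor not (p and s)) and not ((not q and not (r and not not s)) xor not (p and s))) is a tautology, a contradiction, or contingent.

contradiction

p | q | r | s | not s | not not s | (r and not not s) | (q or (r and not not s)) | not (q or (r and not not s)) | (p and s) | not (p and s) | not q | not (r and not not s) | φ
- | - | - | - | ----- | --------- | ----------------- | ------------------------ | ---------------------------- | --------- | ------------- | ----- | --------------------- | -
F | F | F | F |   T   |     F     |         F         |            F             |              T               |     F     |       T       |   T   |           T           | F
F | F | F | T |   F   |     T     |         F         |            F             |              T               |     F     |       T       |   T   |           T           | F
F | F | T | F |   T   |     F     |         F         |            F             |              T               |     F     |       T       |   T   |           T           | F
F | F | T | T |   F   |     T     |         T         |            T             |              F               |     F     |       T       |   T   |           F           | F
F | T | F | F |   T   |     F     |         F         |            T             |              F               |     F     |       T       |   F   |           T           | F
F | T | F | T |   F   |     T     |         F         |            T             |              F               |     F     |       T       |   F   |           T           | F
F | T | T | F |   T   |     F     |         F         |            T             |              F               |     F     |       T       |   F   |           T           | F
F | T | T | T |   F   |     T     |         T         |            T             |              F               |     F     |       T       |   F   |           F           | F
T | F | F | F |   T   |     F     |         F         |            F             |              T               |     F     |       T       |   T   |           T           | F
T | F | F | T |   F   |     T     |         F         |            F             |              T               |     T     |       F       |   T   |           T           | F
T | F | T | F |   T   |     F     |         F         |            F             |              T               |     F     |       T       |   T   |           T           | F
T | F | T | T |   F   |     T     |         T         |            T             |              F               |     T     |       F       |   T   |           F           | F
T | T | F | F |   T   |     F     |         F         |            T             |              F               |     F     |       T       |   F   |           T           | F
T | T | F | T |   F   |     T     |         F         |            T             |              F               |     T     |       F       |   F   |           T           | F
T | T | T | F |   T   |     F     |         F         |            T             |              F               |     F     |       T       |   F   |           T           | F
T | T | T | T |   F   |     T     |         T         |            T             |              F               |     T     |       F       |   F   |           F           | F
Every row is F, so the formula is a contradiction.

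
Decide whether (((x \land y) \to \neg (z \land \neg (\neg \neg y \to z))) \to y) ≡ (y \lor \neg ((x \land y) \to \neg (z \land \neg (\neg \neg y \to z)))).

equivalent

x | y | z | φ | ψ
- | - | - | - | -
F | F | F | F | F
F | F | T | F | F
F | T | F | T | T
F | T | T | T | T
T | F | F | F | F
T | F | T | F | F
T | T | F | T | T
T | T | T | T | T
The columns for φ and ψ agree on every row, so they are logically equivalent.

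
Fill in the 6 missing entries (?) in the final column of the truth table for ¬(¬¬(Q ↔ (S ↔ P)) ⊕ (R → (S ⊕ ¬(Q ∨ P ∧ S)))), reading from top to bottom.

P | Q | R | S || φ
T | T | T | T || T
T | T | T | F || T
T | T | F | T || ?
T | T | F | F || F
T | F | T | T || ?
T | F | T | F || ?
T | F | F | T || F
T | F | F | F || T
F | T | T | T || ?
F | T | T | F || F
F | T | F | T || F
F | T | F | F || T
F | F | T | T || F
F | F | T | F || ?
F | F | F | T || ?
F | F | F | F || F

Row P=T, Q=T, R=F, S=T: ¬¬(Q ↔ (S ↔ P)) = T, (R → (S ⊕ ¬(Q ∨ P ∧ S))) = T, (¬¬(Q ↔ (S ↔ P)) ⊕ (R → (S ⊕ ¬(Q ∨ P ∧ S)))) = F, so the formula = T.
Row P=T, Q=F, R=T, S=T: ¬¬(Q ↔ (S ↔ P)) = F, (R → (S ⊕ ¬(Q ∨ P ∧ S))) = T, (¬¬(Q ↔ (S ↔ P)) ⊕ (R → (S ⊕ ¬(Q ∨ P ∧ S)))) = T, so the formula = F.
Row P=T, Q=F, R=T, S=F: ¬¬(Q ↔ (S ↔ P)) = T, (R → (S ⊕ ¬(Q ∨ P ∧ S))) = T, (¬¬(Q ↔ (S ↔ P)) ⊕ (R → (S ⊕ ¬(Q ∨ P ∧ S)))) = F, so the formula = T.
Row P=F, Q=T, R=T, S=T: ¬¬(Q ↔ (S ↔ P)) = F, (R → (S ⊕ ¬(Q ∨ P ∧ S))) = T, (¬¬(Q ↔ (S ↔ P)) ⊕ (R → (S ⊕ ¬(Q ∨ P ∧ S)))) = T, so the formula = F.
Row P=F, Q=F, R=T, S=F: ¬¬(Q ↔ (S ↔ P)) = F, (R → (S ⊕ ¬(Q ∨ P ∧ S))) = T, (¬¬(Q ↔ (S ↔ P)) ⊕ (R → (S ⊕ ¬(Q ∨ P ∧ S)))) = T, so the formula = F.
Row P=F, Q=F, R=F, S=T: ¬¬(Q ↔ (S ↔ P)) = T, (R → (S ⊕ ¬(Q ∨ P ∧ S))) = T, (¬¬(Q ↔ (S ↔ P)) ⊕ (R → (S ⊕ ¬(Q ∨ P ∧ S)))) = F, so the formula = T.

T, F, T, F, F, T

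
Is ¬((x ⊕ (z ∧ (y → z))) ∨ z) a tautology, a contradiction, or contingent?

x | y | z | (y → z) | (z ∧ (y → z)) | (x ⊕ (z ∧ (y → z))) | ((x ⊕ (z ∧ (y → z))) ∨ z) | ¬((x ⊕ (z ∧ (y → z))) ∨ z)
- | - | - | ------- | ------------- | ------------------- | ------------------------- | --------------------------
1 | 1 | 1 |    1    |       1       |          0          |             1             |             0             
1 | 1 | 0 |    0    |       0       |          1          |             1             |             0             
1 | 0 | 1 |    1    |       1       |          0          |             1             |             0             
1 | 0 | 0 |    1    |       0       |          1          |             1             |             0             
0 | 1 | 1 |    1    |       1       |          1          |             1             |             0             
0 | 1 | 0 |    0    |       0       |          0          |             0             |             1             
0 | 0 | 1 |    1    |       1       |          1          |             1             |             0             
0 | 0 | 0 |    1    |       0       |          0          |             0             |             1             
2 of 8 rows are 1, so the formula is contingent.

contingent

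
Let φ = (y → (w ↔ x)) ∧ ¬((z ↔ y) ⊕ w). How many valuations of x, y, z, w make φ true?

6

x  y  z  w  |  ((y → (w ↔ x)) ∧ ¬((z ↔ y) ⊕ w))
F  F  F  F  |                 F                
F  F  F  T  |                 T                
F  F  T  F  |                 T                
F  F  T  T  |                 F                
F  T  F  F  |                 T                
F  T  F  T  |                 F                
F  T  T  F  |                 F                
F  T  T  T  |                 F                
T  F  F  F  |                 F                
T  F  F  T  |                 T                
T  F  T  F  |                 T                
T  F  T  T  |                 F                
T  T  F  F  |                 F                
T  T  F  T  |                 F                
T  T  T  F  |                 F                
T  T  T  T  |                 T                
The formula is true on 6 of the 16 rows.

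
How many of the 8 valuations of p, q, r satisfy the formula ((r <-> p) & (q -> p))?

3

p | q | r || (r <-> p) | (q -> p) | ((r <-> p) & (q -> p))
F | F | F ||     T     |    T     |           T           
F | F | T ||     F     |    T     |           F           
F | T | F ||     T     |    F     |           F           
F | T | T ||     F     |    F     |           F           
T | F | F ||     F     |    T     |           F           
T | F | T ||     T     |    T     |           T           
T | T | F ||     F     |    T     |           F           
T | T | T ||     T     |    T     |           T           
The formula is true on 3 of the 8 rows.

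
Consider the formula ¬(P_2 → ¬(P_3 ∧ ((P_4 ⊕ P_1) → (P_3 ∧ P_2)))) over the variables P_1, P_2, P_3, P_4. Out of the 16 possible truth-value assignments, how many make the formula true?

4

 P_1    P_2    P_3    P_4   |  (P_4 ⊕ P_1)  (P_3 ∧ P_2)  ((P_4 ⊕ P_1) → (P_3 ∧ P_2))    φ  
 True   True   True   True  |     False         True                 True              True
 True   True   True  False  |      True         True                 True              True
 True   True  False   True  |     False        False                 True             False
 True   True  False  False  |      True        False                False             False
 True  False   True   True  |     False        False                 True             False
 True  False   True  False  |      True        False                False             False
 True  False  False   True  |     False        False                 True             False
 True  False  False  False  |      True        False                False             False
False   True   True   True  |      True         True                 True              True
False   True   True  False  |     False         True                 True              True
False   True  False   True  |      True        False                False             False
False   True  False  False  |     False        False                 True             False
False  False   True   True  |      True        False                False             False
False  False   True  False  |     False        False                 True             False
False  False  False   True  |      True        False                False             False
False  False  False  False  |     False        False                 True             False
The formula is true on 4 of the 16 rows.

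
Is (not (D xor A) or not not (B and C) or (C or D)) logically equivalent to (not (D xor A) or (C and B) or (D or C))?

equivalent

A | B | C | D | φ | ψ
- | - | - | - | - | -
T | T | T | T | T | T
T | T | T | F | T | T
T | T | F | T | T | T
T | T | F | F | F | F
T | F | T | T | T | T
T | F | T | F | T | T
T | F | F | T | T | T
T | F | F | F | F | F
F | T | T | T | T | T
F | T | T | F | T | T
F | T | F | T | T | T
F | T | F | F | T | T
F | F | T | T | T | T
F | F | T | F | T | T
F | F | F | T | T | T
F | F | F | F | T | T
The columns for φ and ψ agree on every row, so they are logically equivalent.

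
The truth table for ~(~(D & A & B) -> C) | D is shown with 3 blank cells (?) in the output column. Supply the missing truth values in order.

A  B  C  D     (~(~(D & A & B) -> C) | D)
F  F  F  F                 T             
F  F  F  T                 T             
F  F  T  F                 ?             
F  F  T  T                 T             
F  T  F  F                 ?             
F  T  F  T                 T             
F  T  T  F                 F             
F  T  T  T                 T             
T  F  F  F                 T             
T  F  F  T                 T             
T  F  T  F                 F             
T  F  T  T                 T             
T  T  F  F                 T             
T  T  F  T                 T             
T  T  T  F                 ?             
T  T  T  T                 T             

Row A=F, B=F, C=T, D=F: ~(~(D & A & B) -> C) = F, so (~(~(D & A & B) -> C) | D) = F.
Row A=F, B=T, C=F, D=F: ~(~(D & A & B) -> C) = T, so (~(~(D & A & B) -> C) | D) = T.
Row A=T, B=T, C=T, D=F: ~(~(D & A & B) -> C) = F, so (~(~(D & A & B) -> C) | D) = F.

F, T, F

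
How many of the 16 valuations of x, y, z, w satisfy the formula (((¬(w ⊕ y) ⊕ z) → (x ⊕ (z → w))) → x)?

x | y | z | w || (w ⊕ y) | ¬(w ⊕ y) | (¬(w ⊕ y) ⊕ z) | (z → w) | (x ⊕ (z → w)) | φ
1 | 1 | 1 | 1 ||    0    |    1     |       0        |    1    |       0       | 1
1 | 1 | 1 | 0 ||    1    |    0     |       1        |    0    |       1       | 1
1 | 1 | 0 | 1 ||    0    |    1     |       1        |    1    |       0       | 1
1 | 1 | 0 | 0 ||    1    |    0     |       0        |    1    |       0       | 1
1 | 0 | 1 | 1 ||    1    |    0     |       1        |    1    |       0       | 1
1 | 0 | 1 | 0 ||    0    |    1     |       0        |    0    |       1       | 1
1 | 0 | 0 | 1 ||    1    |    0     |       0        |    1    |       0       | 1
1 | 0 | 0 | 0 ||    0    |    1     |       1        |    1    |       0       | 1
0 | 1 | 1 | 1 ||    0    |    1     |       0        |    1    |       1       | 0
0 | 1 | 1 | 0 ||    1    |    0     |       1        |    0    |       0       | 1
0 | 1 | 0 | 1 ||    0    |    1     |       1        |    1    |       1       | 0
0 | 1 | 0 | 0 ||    1    |    0     |       0        |    1    |       1       | 0
0 | 0 | 1 | 1 ||    1    |    0     |       1        |    1    |       1       | 0
0 | 0 | 1 | 0 ||    0    |    1     |       0        |    0    |       0       | 0
0 | 0 | 0 | 1 ||    1    |    0     |       0        |    1    |       1       | 0
0 | 0 | 0 | 0 ||    0    |    1     |       1        |    1    |       1       | 0
The formula is true on 9 of the 16 rows.

9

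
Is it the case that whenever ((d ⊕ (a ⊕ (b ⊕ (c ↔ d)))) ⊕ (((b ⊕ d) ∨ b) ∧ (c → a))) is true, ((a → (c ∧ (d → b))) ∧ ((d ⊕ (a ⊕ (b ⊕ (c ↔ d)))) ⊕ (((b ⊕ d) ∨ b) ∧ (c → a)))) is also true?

  a   |   b   |   c   |   d   |   φ   |   ψ  
----- | ----- | ----- | ----- | ----- | -----
 True |  True |  True |  True |  True |  True
 True |  True |  True | False |  True |  True
 True |  True | False |  True | False | False
 True |  True | False | False | False | False
 True | False |  True |  True | False | False
 True | False |  True | False |  True |  True
 True | False | False |  True |  True | False
 True | False | False | False | False | False
False |  True |  True |  True |  True |  True
False |  True |  True | False |  True |  True
False |  True | False |  True |  True |  True
False |  True | False | False |  True |  True
False | False |  True |  True | False | False
False | False |  True | False | False | False
False | False | False |  True | False | False
False | False | False | False |  True |  True
At a=True, b=False, c=False, d=True we have φ true but ψ false, so φ does not entail ψ.

no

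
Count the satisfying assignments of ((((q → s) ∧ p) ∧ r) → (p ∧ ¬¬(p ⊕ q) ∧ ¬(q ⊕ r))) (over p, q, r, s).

13

p  q  r  s  |  φ
0  0  0  0  |  1
0  0  0  1  |  1
0  0  1  0  |  1
0  0  1  1  |  1
0  1  0  0  |  1
0  1  0  1  |  1
0  1  1  0  |  1
0  1  1  1  |  1
1  0  0  0  |  1
1  0  0  1  |  1
1  0  1  0  |  0
1  0  1  1  |  0
1  1  0  0  |  1
1  1  0  1  |  1
1  1  1  0  |  1
1  1  1  1  |  0
The formula is true on 13 of the 16 rows.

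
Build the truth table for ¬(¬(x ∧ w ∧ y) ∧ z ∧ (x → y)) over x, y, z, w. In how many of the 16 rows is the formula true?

11

x | y | z | w || ¬(¬(x ∧ w ∧ y) ∧ (z ∧ (x → y)))
1 | 1 | 1 | 1 ||                1               
1 | 1 | 1 | 0 ||                0               
1 | 1 | 0 | 1 ||                1               
1 | 1 | 0 | 0 ||                1               
1 | 0 | 1 | 1 ||                1               
1 | 0 | 1 | 0 ||                1               
1 | 0 | 0 | 1 ||                1               
1 | 0 | 0 | 0 ||                1               
0 | 1 | 1 | 1 ||                0               
0 | 1 | 1 | 0 ||                0               
0 | 1 | 0 | 1 ||                1               
0 | 1 | 0 | 0 ||                1               
0 | 0 | 1 | 1 ||                0               
0 | 0 | 1 | 0 ||                0               
0 | 0 | 0 | 1 ||                1               
0 | 0 | 0 | 0 ||                1               
The formula is true on 11 of the 16 rows.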